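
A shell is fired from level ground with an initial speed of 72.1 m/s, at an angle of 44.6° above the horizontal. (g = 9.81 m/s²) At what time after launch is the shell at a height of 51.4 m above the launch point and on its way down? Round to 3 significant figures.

9.18 s

v_y0 = 72.1 sin 44.6° = 50.63 m/s.
Set y = v_y0 t − ½ g t² = 51.4: 4.905 t² − 50.63 t + 51.4 = 0.
t = [50.63 ± √(2563 − 1008)] / 9.81 = (50.63 ± 39.43) / 9.81, giving t = 1.14 s or t = 9.18 s.
On the way down corresponds to the larger root: t = 9.18 s.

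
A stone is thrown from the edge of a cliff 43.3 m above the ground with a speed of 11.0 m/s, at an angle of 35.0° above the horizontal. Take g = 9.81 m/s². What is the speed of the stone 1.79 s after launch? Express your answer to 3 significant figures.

14.4 m/s

v_x = 11.0 cos 35.0° = 9.011 m/s (constant).
v_y(t) = 11.0 sin 35.0° − g t = 6.309 − 9.81 × 1.79 = -11.25 m/s.
Speed = √(v_x² + v_y²) = √(81.20 + 126.6) = 14.4 m/s.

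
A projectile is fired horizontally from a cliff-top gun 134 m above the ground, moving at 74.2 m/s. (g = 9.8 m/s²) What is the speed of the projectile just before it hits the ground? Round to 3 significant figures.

90.2 m/s

Fall time: t = √(2 × 134 / 9.8) = 5.229 s.
At impact: v_x = 74.2 m/s (unchanged), v_y = g t = 9.8 × 5.229 = 51.24 m/s.
Speed = √(v_x² + v_y²) = √(5506 + 2626) = 90.2 m/s.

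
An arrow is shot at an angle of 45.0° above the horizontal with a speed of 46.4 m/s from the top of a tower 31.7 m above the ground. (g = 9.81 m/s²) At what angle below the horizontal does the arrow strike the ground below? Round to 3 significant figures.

v_x = 46.4 cos 45.0° = 32.81 m/s.
At impact |v_y| = √(v_y0² + 2 g h) = √(32.81² + 2×9.81×31.7) = 41.21 m/s.
Angle below horizontal = arctan(|v_y| / v_x) = arctan(41.21 / 32.81) = 51.5°.

51.5°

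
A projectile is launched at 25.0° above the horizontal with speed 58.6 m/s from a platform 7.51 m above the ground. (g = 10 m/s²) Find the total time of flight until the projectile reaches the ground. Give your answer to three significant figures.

Vertical component: v_y = 58.6 sin 25.0° = 24.77 m/s.
Taking up as positive with launch at y = 7.51 m, landing at y = 0: 0 = 7.51 + 24.77 t − ½(10) t².
Solving 5.000 t² − 24.77 t − 7.51 = 0 gives t = [24.77 + √(24.77² + 4·5.000·7.51)] / 10.00 = 5.24 s.

5.24 s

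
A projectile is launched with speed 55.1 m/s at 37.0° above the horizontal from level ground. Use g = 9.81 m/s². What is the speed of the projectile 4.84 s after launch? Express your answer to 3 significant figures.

v_x = 55.1 cos 37.0° = 44.00 m/s (constant).
v_y(t) = 55.1 sin 37.0° − g t = 33.16 − 9.81 × 4.84 = -14.32 m/s.
Speed = √(v_x² + v_y²) = √(1936 + 205.1) = 46.3 m/s.

46.3 m/s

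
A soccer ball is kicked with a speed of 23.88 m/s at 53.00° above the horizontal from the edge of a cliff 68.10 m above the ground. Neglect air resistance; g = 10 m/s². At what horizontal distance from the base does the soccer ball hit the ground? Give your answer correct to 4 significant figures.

87.11 m

Components: v_x = 23.88 cos 53.00° = 14.371 m/s, v_y = 23.88 sin 53.00° = 19.071 m/s.
Vertical: 0 = 68.10 + 19.071 t − ½(10) t² ⇒ 5.000 t² − 19.071 t − 68.10 = 0.
t = [19.071 + √(363.70 + 1362.0)] / 10.00 = 6.0613 s.
Horizontal: R = v_x · t = 14.371 × 6.0613 = 87.11 m.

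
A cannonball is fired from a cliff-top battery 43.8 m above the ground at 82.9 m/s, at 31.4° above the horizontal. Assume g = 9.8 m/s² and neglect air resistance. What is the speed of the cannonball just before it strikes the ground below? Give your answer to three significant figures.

v_x = 82.9 cos 31.4° = 70.76 m/s is unchanged throughout.
For the vertical component, v_y² = v_y0² + 2 g h = (43.19)² + 2×9.8×43.8 = 2724, so |v_y| = 52.19 m/s.
Impact speed = √(v_x² + v_y²) = √(5007 + 2724) = 87.9 m/s.

87.9 m/s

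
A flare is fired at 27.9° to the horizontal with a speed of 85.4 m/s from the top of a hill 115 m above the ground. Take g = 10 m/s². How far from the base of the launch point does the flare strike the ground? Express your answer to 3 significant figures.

773 m

Components: v_x = 85.4 cos 27.9° = 75.47 m/s, v_y = 85.4 sin 27.9° = 39.96 m/s.
Vertical: 0 = 115 + 39.96 t − ½(10) t² ⇒ 5.000 t² − 39.96 t − 115 = 0.
t = [39.96 + √(1597 + 2300)] / 10.00 = 10.24 s.
Horizontal: R = v_x · t = 75.47 × 10.24 = 773 m.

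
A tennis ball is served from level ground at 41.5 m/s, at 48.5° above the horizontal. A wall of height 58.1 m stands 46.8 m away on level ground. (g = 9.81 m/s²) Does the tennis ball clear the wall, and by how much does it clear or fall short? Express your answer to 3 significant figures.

v_x = 41.5 cos 48.5° = 27.50 m/s; v_y0 = 41.5 sin 48.5° = 31.08 m/s.
Time to reach the wall: t = 46.8 / 27.50 = 1.702 s.
Height at that point: y = 31.08×1.702 − 4.905×1.702² = 38.69 m.
That is 58.1 − 38.69 = 19.4 m below the top of the wall, so the tennis ball does not clear it.

No — it falls 19.4 m short of clearing the wall.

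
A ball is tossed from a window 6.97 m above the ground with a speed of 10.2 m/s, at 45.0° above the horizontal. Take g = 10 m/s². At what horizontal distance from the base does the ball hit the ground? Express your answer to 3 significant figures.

15.2 m

Components: v_x = 10.2 cos 45.0° = 7.212 m/s, v_y = 10.2 sin 45.0° = 7.212 m/s.
Vertical: 0 = 6.97 + 7.212 t − ½(10) t² ⇒ 5.000 t² − 7.212 t − 6.97 = 0.
t = [7.212 + √(52.01 + 139.4)] / 10.00 = 2.105 s.
Horizontal: R = v_x · t = 7.212 × 2.105 = 15.2 m.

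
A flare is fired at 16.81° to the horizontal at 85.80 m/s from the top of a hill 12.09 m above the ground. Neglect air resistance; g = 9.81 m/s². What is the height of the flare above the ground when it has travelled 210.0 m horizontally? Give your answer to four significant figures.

43.47 m

v_x = 85.80 cos 16.81° = 82.134 m/s, v_y0 = 85.80 sin 16.81° = 24.813 m/s.
Time to reach x = 210.0 m: t = x / v_x = 210.0 / 82.134 = 2.5568 s.
y = 12.09 + v_y0 t − ½ g t² = 12.09 + 24.813×2.5568 − 4.905×2.5568² = 43.47 m.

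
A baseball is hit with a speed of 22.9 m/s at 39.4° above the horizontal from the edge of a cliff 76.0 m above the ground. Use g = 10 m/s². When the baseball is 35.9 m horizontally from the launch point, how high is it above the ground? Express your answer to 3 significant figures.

84.9 m

v_x = 22.9 cos 39.4° = 17.70 m/s, v_y0 = 22.9 sin 39.4° = 14.54 m/s.
Time to reach x = 35.9 m: t = x / v_x = 35.9 / 17.70 = 2.028 s.
y = 76.0 + v_y0 t − ½ g t² = 76.0 + 14.54×2.028 − 5.000×2.028² = 84.9 m.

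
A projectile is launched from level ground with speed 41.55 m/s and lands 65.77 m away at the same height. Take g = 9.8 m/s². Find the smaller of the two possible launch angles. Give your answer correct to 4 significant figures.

10.96°

Level-ground range: R = v₀² sin(2θ)/g ⇒ sin 2θ = R g / v₀² = 65.77×9.8/41.55² = 0.3733.
2θ = arcsin(0.3733) = 21.919° or 180° − 21.919° = 158.081°.
So θ = 10.96° or θ = 79.04°.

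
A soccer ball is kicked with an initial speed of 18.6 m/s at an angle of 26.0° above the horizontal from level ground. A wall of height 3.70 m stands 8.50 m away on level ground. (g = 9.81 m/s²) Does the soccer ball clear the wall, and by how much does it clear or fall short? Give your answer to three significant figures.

No — it falls 0.822 m short of clearing the wall.

v_x = 18.6 cos 26.0° = 16.72 m/s; v_y0 = 18.6 sin 26.0° = 8.154 m/s.
Time to reach the wall: t = 8.50 / 16.72 = 0.5084 s.
Height at that point: y = 8.154×0.5084 − 4.905×0.5084² = 2.878 m.
That is 3.70 − 2.878 = 0.822 m below the top of the wall, so the soccer ball does not clear it.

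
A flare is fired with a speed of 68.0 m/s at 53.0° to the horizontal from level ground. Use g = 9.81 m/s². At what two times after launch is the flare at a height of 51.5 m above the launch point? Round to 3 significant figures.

v_y0 = 68.0 sin 53.0° = 54.31 m/s.
Set y = v_y0 t − ½ g t² = 51.5: 4.905 t² − 54.31 t + 51.5 = 0.
t = [54.31 ± √(2950 − 1010)] / 9.81 = (54.31 ± 44.05) / 9.81, giving t = 1.05 s or t = 10.0 s.
So the flare is at 51.5 m at t = 1.05 s (rising) and t = 10.0 s (falling).

1.05 s and 10.0 s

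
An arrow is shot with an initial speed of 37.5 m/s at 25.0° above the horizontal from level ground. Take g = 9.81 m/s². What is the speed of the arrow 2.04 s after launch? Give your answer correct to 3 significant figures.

v_x = 37.5 cos 25.0° = 33.99 m/s (constant).
v_y(t) = 37.5 sin 25.0° − g t = 15.85 − 9.81 × 2.04 = -4.162 m/s.
Speed = √(v_x² + v_y²) = √(1155 + 17.32) = 34.2 m/s.

34.2 m/s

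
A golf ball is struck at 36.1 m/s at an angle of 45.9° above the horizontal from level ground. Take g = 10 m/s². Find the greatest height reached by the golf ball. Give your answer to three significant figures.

Vertical component of launch velocity: v_y = 36.1 sin 45.9° = 25.92 m/s.
At the highest point the vertical velocity is zero, so v_y² = 2 g h_max.
h_max = (25.92)² / (2 × 10) = 671.8 / 20.00 = 33.6 m.

33.6 m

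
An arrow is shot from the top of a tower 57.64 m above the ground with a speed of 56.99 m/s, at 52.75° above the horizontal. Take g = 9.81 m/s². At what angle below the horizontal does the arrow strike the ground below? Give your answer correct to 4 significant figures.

v_x = 56.99 cos 52.75° = 34.496 m/s.
At impact |v_y| = √(v_y0² + 2 g h) = √(45.364² + 2×9.81×57.64) = 56.469 m/s.
Angle below horizontal = arctan(|v_y| / v_x) = arctan(56.469 / 34.496) = 58.58°.

58.58°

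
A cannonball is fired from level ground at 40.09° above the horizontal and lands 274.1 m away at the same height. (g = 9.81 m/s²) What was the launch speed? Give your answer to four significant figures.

On level ground, R = v₀² sin(2θ) / g, so v₀ = √(R g / sin 2θ).
sin(2 × 40.09°) = 0.9853.
v₀ = √(274.1 × 9.81 / 0.9853) = √2729.0 = 52.24 m/s.

52.24 m/s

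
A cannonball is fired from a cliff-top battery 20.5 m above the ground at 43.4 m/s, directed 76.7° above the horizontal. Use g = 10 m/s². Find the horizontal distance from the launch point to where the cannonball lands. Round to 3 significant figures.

88.9 m

Components: v_x = 43.4 cos 76.7° = 9.984 m/s, v_y = 43.4 sin 76.7° = 42.24 m/s.
Vertical: 0 = 20.5 + 42.24 t − ½(10) t² ⇒ 5.000 t² − 42.24 t − 20.5 = 0.
t = [42.24 + √(1784 + 410.0)] / 10.00 = 8.908 s.
Horizontal: R = v_x · t = 9.984 × 8.908 = 88.9 m.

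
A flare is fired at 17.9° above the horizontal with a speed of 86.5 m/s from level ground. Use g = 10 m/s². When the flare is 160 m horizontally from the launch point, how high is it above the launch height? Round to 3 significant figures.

v_x = 86.5 cos 17.9° = 82.31 m/s, v_y0 = 86.5 sin 17.9° = 26.59 m/s.
Time to reach x = 160 m: t = x / v_x = 160 / 82.31 = 1.944 s.
y = v_y0 t − ½ g t² = 26.59×1.944 − 5.000×1.944² = 32.8 m.

32.8 m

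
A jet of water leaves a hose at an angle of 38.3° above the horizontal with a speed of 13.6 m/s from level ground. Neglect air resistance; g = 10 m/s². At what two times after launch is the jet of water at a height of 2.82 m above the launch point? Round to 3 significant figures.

v_y0 = 13.6 sin 38.3° = 8.429 m/s.
Set y = v_y0 t − ½ g t² = 2.82: 5.000 t² − 8.429 t + 2.82 = 0.
t = [8.429 ± √(71.05 − 56.40)] / 10 = (8.429 ± 3.828) / 10, giving t = 0.460 s or t = 1.23 s.
So the jet of water is at 2.82 m at t = 0.460 s (rising) and t = 1.23 s (falling).

0.460 s and 1.23 s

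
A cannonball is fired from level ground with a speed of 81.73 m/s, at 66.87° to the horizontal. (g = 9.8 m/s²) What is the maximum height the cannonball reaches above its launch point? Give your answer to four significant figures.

288.2 m

Vertical component of launch velocity: v_y = 81.73 sin 66.87° = 75.160 m/s.
At the highest point the vertical velocity is zero, so v_y² = 2 g h_max.
h_max = (75.160)² / (2 × 9.8) = 5649.0 / 19.60 = 288.2 m.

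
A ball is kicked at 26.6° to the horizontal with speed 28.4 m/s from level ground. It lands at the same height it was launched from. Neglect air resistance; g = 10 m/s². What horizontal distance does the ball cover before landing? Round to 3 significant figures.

64.6 m

Components: v_x = 28.4 cos 26.6° = 25.39 m/s, v_y = 28.4 sin 26.6° = 12.72 m/s.
Time of flight (same landing height): t = 2 v_y / g = 2 × 12.72 / 10 = 2.544 s.
Range: R = v_x · t = 25.39 × 2.544 = 64.6 m.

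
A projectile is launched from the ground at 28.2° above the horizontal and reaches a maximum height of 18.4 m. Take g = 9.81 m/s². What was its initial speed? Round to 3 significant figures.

40.2 m/s

At maximum height v_y = 0, so (v₀ sin θ)² = 2 g H.
v₀ sin 28.2° = √(2 × 9.81 × 18.4) = 19.00 m/s.
v₀ = 19.00 / sin 28.2° = 19.00 / 0.4726 = 40.2 m/s.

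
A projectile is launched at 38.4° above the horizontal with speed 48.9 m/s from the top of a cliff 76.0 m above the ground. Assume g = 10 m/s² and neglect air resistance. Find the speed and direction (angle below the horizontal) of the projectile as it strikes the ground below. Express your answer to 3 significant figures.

v_x = 48.9 cos 38.4° = 38.32 m/s (constant).
|v_y| at impact = √((30.37)² + 2×10×76.0) = 49.42 m/s.
Speed = √(38.32² + 49.42²) = 62.5 m/s; angle = arctan(49.42/38.32) = 52.2° below horizontal.

62.5 m/s at 52.2° below the horizontal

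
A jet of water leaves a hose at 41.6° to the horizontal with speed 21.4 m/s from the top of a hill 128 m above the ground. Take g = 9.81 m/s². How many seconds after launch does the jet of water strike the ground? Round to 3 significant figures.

Vertical component: v_y = 21.4 sin 41.6° = 14.21 m/s.
Taking up as positive with launch at y = 128 m, landing at y = 0: 0 = 128 + 14.21 t − ½(9.81) t².
Solving 4.905 t² − 14.21 t − 128 = 0 gives t = [14.21 + √(14.21² + 4·4.905·128)] / 9.810 = 6.76 s.

6.76 s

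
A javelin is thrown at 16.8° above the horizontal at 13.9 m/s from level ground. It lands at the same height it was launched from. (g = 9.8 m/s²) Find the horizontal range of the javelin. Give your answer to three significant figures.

10.9 m

Components: v_x = 13.9 cos 16.8° = 13.31 m/s, v_y = 13.9 sin 16.8° = 4.018 m/s.
Time of flight (same landing height): t = 2 v_y / g = 2 × 4.018 / 9.8 = 0.8200 s.
Range: R = v_x · t = 13.31 × 0.8200 = 10.9 m.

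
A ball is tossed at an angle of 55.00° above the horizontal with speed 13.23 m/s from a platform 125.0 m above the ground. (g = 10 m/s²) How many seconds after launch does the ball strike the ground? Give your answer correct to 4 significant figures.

Vertical component: v_y = 13.23 sin 55.00° = 10.837 m/s.
Taking up as positive with launch at y = 125.0 m, landing at y = 0: 0 = 125.0 + 10.837 t − ½(10) t².
Solving 5.000 t² − 10.837 t − 125.0 = 0 gives t = [10.837 + √(10.837² + 4·5.000·125.0)] / 10.00 = 6.200 s.

6.200 s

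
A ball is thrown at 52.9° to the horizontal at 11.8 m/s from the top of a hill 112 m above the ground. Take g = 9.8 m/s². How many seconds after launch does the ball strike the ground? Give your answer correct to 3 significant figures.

Vertical component: v_y = 11.8 sin 52.9° = 9.411 m/s.
Taking up as positive with launch at y = 112 m, landing at y = 0: 0 = 112 + 9.411 t − ½(9.8) t².
Solving 4.900 t² − 9.411 t − 112 = 0 gives t = [9.411 + √(9.411² + 4·4.900·112)] / 9.800 = 5.84 s.

5.84 s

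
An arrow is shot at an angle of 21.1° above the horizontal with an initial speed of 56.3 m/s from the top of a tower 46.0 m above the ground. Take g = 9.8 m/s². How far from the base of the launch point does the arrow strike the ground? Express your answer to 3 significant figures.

Components: v_x = 56.3 cos 21.1° = 52.53 m/s, v_y = 56.3 sin 21.1° = 20.27 m/s.
Vertical: 0 = 46.0 + 20.27 t − ½(9.8) t² ⇒ 4.900 t² − 20.27 t − 46.0 = 0.
t = [20.27 + √(410.9 + 901.6)] / 9.800 = 5.765 s.
Horizontal: R = v_x · t = 52.53 × 5.765 = 303 m.

303 m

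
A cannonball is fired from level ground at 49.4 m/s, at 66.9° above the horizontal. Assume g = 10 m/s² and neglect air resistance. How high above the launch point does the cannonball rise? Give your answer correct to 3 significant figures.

Vertical component of launch velocity: v_y = 49.4 sin 66.9° = 45.44 m/s.
At the highest point the vertical velocity is zero, so v_y² = 2 g h_max.
h_max = (45.44)² / (2 × 10) = 2065 / 20.00 = 103 m.

103 m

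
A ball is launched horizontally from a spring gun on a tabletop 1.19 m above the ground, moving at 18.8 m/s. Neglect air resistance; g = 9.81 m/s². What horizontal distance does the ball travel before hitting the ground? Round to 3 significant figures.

9.26 m

Initial vertical velocity is zero, so the fall time comes from h = ½ g t²: t = √(2 × 1.19 / 9.81) = 0.4926 s.
Horizontal motion is uniform at 18.8 m/s, so x = 18.8 × 0.4926 = 9.26 m.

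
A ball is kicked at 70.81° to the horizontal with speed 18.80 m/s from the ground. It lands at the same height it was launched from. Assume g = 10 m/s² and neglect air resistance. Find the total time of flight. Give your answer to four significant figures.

3.551 s

Vertical component: v_y = 18.80 sin 70.81° = 17.755 m/s.
For a projectile landing at launch height, time of flight is t = 2 v_y / g = 2 × 17.755 / 10 = 3.551 s.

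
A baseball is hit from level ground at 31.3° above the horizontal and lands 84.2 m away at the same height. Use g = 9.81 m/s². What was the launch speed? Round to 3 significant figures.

On level ground, R = v₀² sin(2θ) / g, so v₀ = √(R g / sin 2θ).
sin(2 × 31.3°) = 0.8878.
v₀ = √(84.2 × 9.81 / 0.8878) = √930.4 = 30.5 m/s.

30.5 m/s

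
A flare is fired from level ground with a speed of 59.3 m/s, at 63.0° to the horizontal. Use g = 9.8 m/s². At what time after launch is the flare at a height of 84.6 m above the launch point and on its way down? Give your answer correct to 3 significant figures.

8.83 s

v_y0 = 59.3 sin 63.0° = 52.84 m/s.
Set y = v_y0 t − ½ g t² = 84.6: 4.900 t² − 52.84 t + 84.6 = 0.
t = [52.84 ± √(2792 − 1658)] / 9.8 = (52.84 ± 33.67) / 9.8, giving t = 1.96 s or t = 8.83 s.
On the way down corresponds to the larger root: t = 8.83 s.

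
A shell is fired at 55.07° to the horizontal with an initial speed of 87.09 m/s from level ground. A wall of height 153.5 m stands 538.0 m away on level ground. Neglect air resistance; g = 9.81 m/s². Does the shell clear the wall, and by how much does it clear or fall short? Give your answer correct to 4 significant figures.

v_x = 87.09 cos 55.07° = 49.866 m/s; v_y0 = 87.09 sin 55.07° = 71.401 m/s.
Time to reach the wall: t = 538.0 / 49.866 = 10.789 s.
Height at that point: y = 71.401×10.789 − 4.905×10.789² = 199.39 m.
That is 199.39 − 153.5 = 45.89 m above the top of the wall, so the shell clears it.

Yes — it clears the wall by 45.89 m.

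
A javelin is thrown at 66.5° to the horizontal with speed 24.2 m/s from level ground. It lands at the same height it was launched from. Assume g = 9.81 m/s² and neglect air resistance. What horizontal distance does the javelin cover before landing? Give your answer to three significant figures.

Components: v_x = 24.2 cos 66.5° = 9.650 m/s, v_y = 24.2 sin 66.5° = 22.19 m/s.
Time of flight (same landing height): t = 2 v_y / g = 2 × 22.19 / 9.81 = 4.524 s.
Range: R = v_x · t = 9.650 × 4.524 = 43.7 m.

43.7 m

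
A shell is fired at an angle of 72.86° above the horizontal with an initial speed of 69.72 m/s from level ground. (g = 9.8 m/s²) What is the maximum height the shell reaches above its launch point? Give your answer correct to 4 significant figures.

226.5 m

Vertical component of launch velocity: v_y = 69.72 sin 72.86° = 66.624 m/s.
At the highest point the vertical velocity is zero, so v_y² = 2 g h_max.
h_max = (66.624)² / (2 × 9.8) = 4438.8 / 19.60 = 226.5 m.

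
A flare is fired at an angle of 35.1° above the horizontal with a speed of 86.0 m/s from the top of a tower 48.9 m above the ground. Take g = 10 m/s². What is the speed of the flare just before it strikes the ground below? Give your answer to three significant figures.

v_x = 86.0 cos 35.1° = 70.36 m/s is unchanged throughout.
For the vertical component, v_y² = v_y0² + 2 g h = (49.45)² + 2×10×48.9 = 3423, so |v_y| = 58.51 m/s.
Impact speed = √(v_x² + v_y²) = √(4951 + 3423) = 91.5 m/s.

91.5 m/s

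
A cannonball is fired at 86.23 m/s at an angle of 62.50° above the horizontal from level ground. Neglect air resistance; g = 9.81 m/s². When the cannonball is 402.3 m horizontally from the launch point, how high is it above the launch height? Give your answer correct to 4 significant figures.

272.1 m

v_x = 86.23 cos 62.50° = 39.817 m/s, v_y0 = 86.23 sin 62.50° = 76.487 m/s.
Time to reach x = 402.3 m: t = x / v_x = 402.3 / 39.817 = 10.104 s.
y = v_y0 t − ½ g t² = 76.487×10.104 − 4.905×10.104² = 272.1 m.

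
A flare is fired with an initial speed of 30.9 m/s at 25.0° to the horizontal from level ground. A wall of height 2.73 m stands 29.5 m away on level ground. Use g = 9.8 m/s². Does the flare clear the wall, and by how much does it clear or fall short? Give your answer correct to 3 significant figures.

Yes — it clears the wall by 5.59 m.

v_x = 30.9 cos 25.0° = 28.00 m/s; v_y0 = 30.9 sin 25.0° = 13.06 m/s.
Time to reach the wall: t = 29.5 / 28.00 = 1.054 s.
Height at that point: y = 13.06×1.054 − 4.900×1.054² = 8.322 m.
That is 8.322 − 2.73 = 5.59 m above the top of the wall, so the flare clears it.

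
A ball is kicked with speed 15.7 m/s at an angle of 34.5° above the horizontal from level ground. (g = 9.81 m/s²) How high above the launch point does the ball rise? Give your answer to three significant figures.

4.03 m

Vertical component of launch velocity: v_y = 15.7 sin 34.5° = 8.893 m/s.
At the highest point the vertical velocity is zero, so v_y² = 2 g h_max.
h_max = (8.893)² / (2 × 9.81) = 79.09 / 19.62 = 4.03 m.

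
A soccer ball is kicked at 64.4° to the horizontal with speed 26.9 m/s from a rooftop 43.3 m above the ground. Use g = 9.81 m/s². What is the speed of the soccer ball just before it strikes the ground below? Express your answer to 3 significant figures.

39.7 m/s

v_x = 26.9 cos 64.4° = 11.62 m/s is unchanged throughout.
For the vertical component, v_y² = v_y0² + 2 g h = (24.26)² + 2×9.81×43.3 = 1438, so |v_y| = 37.92 m/s.
Impact speed = √(v_x² + v_y²) = √(135.0 + 1438) = 39.7 m/s.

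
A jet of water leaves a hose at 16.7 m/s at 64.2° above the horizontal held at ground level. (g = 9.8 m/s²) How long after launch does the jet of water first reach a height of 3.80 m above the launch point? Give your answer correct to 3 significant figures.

v_y0 = 16.7 sin 64.2° = 15.04 m/s.
Set y = v_y0 t − ½ g t² = 3.80: 4.900 t² − 15.04 t + 3.80 = 0.
t = [15.04 ± √(226.2 − 74.48)] / 9.8 = (15.04 ± 12.32) / 9.8, giving t = 0.278 s or t = 2.79 s.
The jet of water is on the way up at the first time, so t = 0.278 s.

0.278 s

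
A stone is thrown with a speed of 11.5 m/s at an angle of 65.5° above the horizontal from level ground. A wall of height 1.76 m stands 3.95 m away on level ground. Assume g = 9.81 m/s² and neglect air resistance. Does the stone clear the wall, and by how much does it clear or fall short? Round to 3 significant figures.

Yes — it clears the wall by 3.54 m.

v_x = 11.5 cos 65.5° = 4.769 m/s; v_y0 = 11.5 sin 65.5° = 10.46 m/s.
Time to reach the wall: t = 3.95 / 4.769 = 0.8283 s.
Height at that point: y = 10.46×0.8283 − 4.905×0.8283² = 5.299 m.
That is 5.299 − 1.76 = 3.54 m above the top of the wall, so the stone clears it.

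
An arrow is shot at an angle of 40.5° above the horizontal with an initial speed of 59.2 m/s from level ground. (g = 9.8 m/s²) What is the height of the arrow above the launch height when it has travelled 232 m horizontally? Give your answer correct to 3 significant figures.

68.0 m

v_x = 59.2 cos 40.5° = 45.02 m/s, v_y0 = 59.2 sin 40.5° = 38.45 m/s.
Time to reach x = 232 m: t = x / v_x = 232 / 45.02 = 5.153 s.
y = v_y0 t − ½ g t² = 38.45×5.153 − 4.900×5.153² = 68.0 m.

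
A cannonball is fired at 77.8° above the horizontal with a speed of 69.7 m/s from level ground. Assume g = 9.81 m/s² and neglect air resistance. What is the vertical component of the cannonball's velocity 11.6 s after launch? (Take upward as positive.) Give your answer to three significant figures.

Initial vertical component: v_y0 = 69.7 sin 77.8° = 68.13 m/s.
v_y(t) = v_y0 − g t = 68.13 − 9.81 × 11.6 = -45.7 m/s.

-45.7 m/s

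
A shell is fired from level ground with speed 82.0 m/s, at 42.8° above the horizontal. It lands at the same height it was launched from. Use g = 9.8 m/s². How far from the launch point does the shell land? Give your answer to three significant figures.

684 m

For level ground, R = v₀² sin(2θ) / g.
sin(2 × 42.8°) = sin 85.60° = 0.9971.
R = (82.0)² × 0.9971 / 9.8 = 684 m.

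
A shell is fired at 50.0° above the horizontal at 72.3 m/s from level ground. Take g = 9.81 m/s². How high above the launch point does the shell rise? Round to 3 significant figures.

Vertical component of launch velocity: v_y = 72.3 sin 50.0° = 55.39 m/s.
At the highest point the vertical velocity is zero, so v_y² = 2 g h_max.
h_max = (55.39)² / (2 × 9.81) = 3068 / 19.62 = 156 m.

156 m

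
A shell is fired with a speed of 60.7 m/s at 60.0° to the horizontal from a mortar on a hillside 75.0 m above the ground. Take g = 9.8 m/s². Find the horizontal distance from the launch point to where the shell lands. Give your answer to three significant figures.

364 m

Components: v_x = 60.7 cos 60.0° = 30.35 m/s, v_y = 60.7 sin 60.0° = 52.57 m/s.
Vertical: 0 = 75.0 + 52.57 t − ½(9.8) t² ⇒ 4.900 t² − 52.57 t − 75.0 = 0.
t = [52.57 + √(2764 + 1470)] / 9.800 = 12.00 s.
Horizontal: R = v_x · t = 30.35 × 12.00 = 364 m.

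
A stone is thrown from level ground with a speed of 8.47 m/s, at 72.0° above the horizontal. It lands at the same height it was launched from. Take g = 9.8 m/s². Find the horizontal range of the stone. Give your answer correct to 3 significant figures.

4.30 m

Components: v_x = 8.47 cos 72.0° = 2.617 m/s, v_y = 8.47 sin 72.0° = 8.055 m/s.
Time of flight (same landing height): t = 2 v_y / g = 2 × 8.055 / 9.8 = 1.644 s.
Range: R = v_x · t = 2.617 × 1.644 = 4.30 m.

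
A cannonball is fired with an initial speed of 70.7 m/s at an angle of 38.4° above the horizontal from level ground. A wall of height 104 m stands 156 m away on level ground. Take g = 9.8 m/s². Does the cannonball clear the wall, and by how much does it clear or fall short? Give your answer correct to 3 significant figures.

v_x = 70.7 cos 38.4° = 55.41 m/s; v_y0 = 70.7 sin 38.4° = 43.92 m/s.
Time to reach the wall: t = 156 / 55.41 = 2.815 s.
Height at that point: y = 43.92×2.815 − 4.900×2.815² = 84.81 m.
That is 104 − 84.81 = 19.2 m below the top of the wall, so the cannonball does not clear it.

No — it falls 19.2 m short of clearing the wall.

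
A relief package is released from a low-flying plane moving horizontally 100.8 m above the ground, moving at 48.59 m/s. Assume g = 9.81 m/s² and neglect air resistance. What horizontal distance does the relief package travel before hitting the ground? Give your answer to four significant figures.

Initial vertical velocity is zero, so the fall time comes from h = ½ g t²: t = √(2 × 100.8 / 9.81) = 4.5333 s.
Horizontal motion is uniform at 48.59 m/s, so x = 48.59 × 4.5333 = 220.3 m.

220.3 m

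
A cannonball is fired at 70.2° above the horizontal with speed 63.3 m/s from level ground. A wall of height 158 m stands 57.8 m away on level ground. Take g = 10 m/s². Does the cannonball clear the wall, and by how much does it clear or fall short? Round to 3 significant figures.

v_x = 63.3 cos 70.2° = 21.44 m/s; v_y0 = 63.3 sin 70.2° = 59.56 m/s.
Time to reach the wall: t = 57.8 / 21.44 = 2.696 s.
Height at that point: y = 59.56×2.696 − 5.000×2.696² = 124.2 m.
That is 158 − 124.2 = 33.8 m below the top of the wall, so the cannonball does not clear it.

No — it falls 33.8 m short of clearing the wall.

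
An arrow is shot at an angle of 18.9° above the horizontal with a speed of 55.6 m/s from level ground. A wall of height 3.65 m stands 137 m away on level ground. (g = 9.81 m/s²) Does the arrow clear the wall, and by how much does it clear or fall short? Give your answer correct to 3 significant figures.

v_x = 55.6 cos 18.9° = 52.60 m/s; v_y0 = 55.6 sin 18.9° = 18.01 m/s.
Time to reach the wall: t = 137 / 52.60 = 2.605 s.
Height at that point: y = 18.01×2.605 − 4.905×2.605² = 13.63 m.
That is 13.63 − 3.65 = 9.98 m above the top of the wall, so the arrow clears it.

Yes — it clears the wall by 9.98 m.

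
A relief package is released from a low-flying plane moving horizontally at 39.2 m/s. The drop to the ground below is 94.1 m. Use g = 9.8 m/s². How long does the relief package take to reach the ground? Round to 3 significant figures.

4.38 s

The horizontal speed doesn't affect the fall. With v_y0 = 0, h = ½ g t².
t = √(2 × 94.1 / 9.8) = √19.20 = 4.38 s.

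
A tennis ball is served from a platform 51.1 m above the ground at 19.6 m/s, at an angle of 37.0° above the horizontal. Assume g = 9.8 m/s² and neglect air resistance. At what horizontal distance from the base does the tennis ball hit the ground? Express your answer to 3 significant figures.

72.8 m

Components: v_x = 19.6 cos 37.0° = 15.65 m/s, v_y = 19.6 sin 37.0° = 11.80 m/s.
Vertical: 0 = 51.1 + 11.80 t − ½(9.8) t² ⇒ 4.900 t² − 11.80 t − 51.1 = 0.
t = [11.80 + √(139.2 + 1002)] / 9.800 = 4.651 s.
Horizontal: R = v_x · t = 15.65 × 4.651 = 72.8 m.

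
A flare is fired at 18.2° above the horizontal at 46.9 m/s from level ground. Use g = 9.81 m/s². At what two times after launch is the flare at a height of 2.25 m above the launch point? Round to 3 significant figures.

0.162 s and 2.82 s

v_y0 = 46.9 sin 18.2° = 14.65 m/s.
Set y = v_y0 t − ½ g t² = 2.25: 4.905 t² − 14.65 t + 2.25 = 0.
t = [14.65 ± √(214.6 − 44.15)] / 9.81 = (14.65 ± 13.06) / 9.81, giving t = 0.162 s or t = 2.82 s.
So the flare is at 2.25 m at t = 0.162 s (rising) and t = 2.82 s (falling).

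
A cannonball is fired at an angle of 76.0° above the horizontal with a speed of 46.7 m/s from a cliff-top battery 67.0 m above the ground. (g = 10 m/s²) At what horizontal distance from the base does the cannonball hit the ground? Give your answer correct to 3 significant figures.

Components: v_x = 46.7 cos 76.0° = 11.30 m/s, v_y = 46.7 sin 76.0° = 45.31 m/s.
Vertical: 0 = 67.0 + 45.31 t − ½(10) t² ⇒ 5.000 t² − 45.31 t − 67.0 = 0.
t = [45.31 + √(2053 + 1340)] / 10.00 = 10.36 s.
Horizontal: R = v_x · t = 11.30 × 10.36 = 117 m.

117 m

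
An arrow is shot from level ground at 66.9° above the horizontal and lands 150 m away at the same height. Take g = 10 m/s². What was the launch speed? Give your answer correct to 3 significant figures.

On level ground, R = v₀² sin(2θ) / g, so v₀ = √(R g / sin 2θ).
sin(2 × 66.9°) = 0.7218.
v₀ = √(150 × 10 / 0.7218) = √2078 = 45.6 m/s.

45.6 m/s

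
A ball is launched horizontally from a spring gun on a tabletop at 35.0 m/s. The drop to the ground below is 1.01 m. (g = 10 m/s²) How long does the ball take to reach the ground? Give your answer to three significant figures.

0.449 s

The horizontal speed doesn't affect the fall. With v_y0 = 0, h = ½ g t².
t = √(2 × 1.01 / 10) = √0.2020 = 0.449 s.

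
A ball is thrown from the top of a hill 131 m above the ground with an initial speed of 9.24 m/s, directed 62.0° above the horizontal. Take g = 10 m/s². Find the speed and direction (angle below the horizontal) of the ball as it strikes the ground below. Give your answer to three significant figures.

v_x = 9.24 cos 62.0° = 4.338 m/s (constant).
|v_y| at impact = √((8.158)² + 2×10×131) = 51.83 m/s.
Speed = √(4.338² + 51.83²) = 52.0 m/s; angle = arctan(51.83/4.338) = 85.2° below horizontal.

52.0 m/s at 85.2° below the horizontal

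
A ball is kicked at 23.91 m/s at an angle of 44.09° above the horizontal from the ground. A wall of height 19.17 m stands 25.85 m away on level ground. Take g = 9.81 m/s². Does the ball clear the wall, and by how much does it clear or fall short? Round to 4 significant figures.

v_x = 23.91 cos 44.09° = 17.173 m/s; v_y0 = 23.91 sin 44.09° = 16.636 m/s.
Time to reach the wall: t = 25.85 / 17.173 = 1.5053 s.
Height at that point: y = 16.636×1.5053 − 4.905×1.5053² = 13.928 m.
That is 19.17 − 13.928 = 5.242 m below the top of the wall, so the ball does not clear it.

No — it falls 5.242 m short of clearing the wall.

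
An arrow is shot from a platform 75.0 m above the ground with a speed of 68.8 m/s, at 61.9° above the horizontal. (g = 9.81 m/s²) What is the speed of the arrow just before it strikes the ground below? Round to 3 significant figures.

v_x = 68.8 cos 61.9° = 32.41 m/s is unchanged throughout.
For the vertical component, v_y² = v_y0² + 2 g h = (60.69)² + 2×9.81×75.0 = 5155, so |v_y| = 71.80 m/s.
Impact speed = √(v_x² + v_y²) = √(1050 + 5155) = 78.8 m/s.

78.8 m/s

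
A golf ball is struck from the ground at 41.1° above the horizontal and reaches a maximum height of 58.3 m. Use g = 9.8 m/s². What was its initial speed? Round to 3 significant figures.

At maximum height v_y = 0, so (v₀ sin θ)² = 2 g H.
v₀ sin 41.1° = √(2 × 9.8 × 58.3) = 33.80 m/s.
v₀ = 33.80 / sin 41.1° = 33.80 / 0.6574 = 51.4 m/s.

51.4 m/s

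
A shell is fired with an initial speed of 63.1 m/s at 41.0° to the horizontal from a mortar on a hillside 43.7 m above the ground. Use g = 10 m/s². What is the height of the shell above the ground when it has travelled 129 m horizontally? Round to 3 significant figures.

119 m

v_x = 63.1 cos 41.0° = 47.62 m/s, v_y0 = 63.1 sin 41.0° = 41.40 m/s.
Time to reach x = 129 m: t = x / v_x = 129 / 47.62 = 2.709 s.
y = 43.7 + v_y0 t − ½ g t² = 43.7 + 41.40×2.709 − 5.000×2.709² = 119 m.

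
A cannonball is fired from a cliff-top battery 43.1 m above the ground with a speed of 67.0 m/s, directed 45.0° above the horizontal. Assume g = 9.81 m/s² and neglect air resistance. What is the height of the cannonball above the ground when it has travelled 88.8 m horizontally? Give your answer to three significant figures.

115 m

v_x = 67.0 cos 45.0° = 47.38 m/s, v_y0 = 67.0 sin 45.0° = 47.38 m/s.
Time to reach x = 88.8 m: t = x / v_x = 88.8 / 47.38 = 1.874 s.
y = 43.1 + v_y0 t − ½ g t² = 43.1 + 47.38×1.874 − 4.905×1.874² = 115 m.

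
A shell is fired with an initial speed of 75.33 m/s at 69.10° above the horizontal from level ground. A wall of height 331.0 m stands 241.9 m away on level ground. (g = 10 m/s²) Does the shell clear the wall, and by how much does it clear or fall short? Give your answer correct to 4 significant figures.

No — it falls 102.7 m short of clearing the wall.

v_x = 75.33 cos 69.10° = 26.873 m/s; v_y0 = 75.33 sin 69.10° = 70.374 m/s.
Time to reach the wall: t = 241.9 / 26.873 = 9.0016 s.
Height at that point: y = 70.374×9.0016 − 5.000×9.0016² = 228.33 m.
That is 331.0 − 228.33 = 102.7 m below the top of the wall, so the shell does not clear it.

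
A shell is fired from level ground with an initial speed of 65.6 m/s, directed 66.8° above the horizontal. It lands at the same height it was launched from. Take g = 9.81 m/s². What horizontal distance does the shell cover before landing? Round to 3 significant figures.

For level ground, R = v₀² sin(2θ) / g.
sin(2 × 66.8°) = sin 133.6° = 0.7242.
R = (65.6)² × 0.7242 / 9.81 = 318 m.

318 m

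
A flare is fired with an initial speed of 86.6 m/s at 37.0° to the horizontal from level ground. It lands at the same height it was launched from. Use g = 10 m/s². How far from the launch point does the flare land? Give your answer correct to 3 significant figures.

Components: v_x = 86.6 cos 37.0° = 69.16 m/s, v_y = 86.6 sin 37.0° = 52.12 m/s.
Time of flight (same landing height): t = 2 v_y / g = 2 × 52.12 / 10 = 10.42 s.
Range: R = v_x · t = 69.16 × 10.42 = 721 m.

721 m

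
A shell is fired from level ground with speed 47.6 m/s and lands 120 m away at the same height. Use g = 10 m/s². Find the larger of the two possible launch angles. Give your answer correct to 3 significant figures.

74.0°

Level-ground range: R = v₀² sin(2θ)/g ⇒ sin 2θ = R g / v₀² = 120×10/47.6² = 0.5296.
2θ = arcsin(0.5296) = 31.98° or 180° − 31.98° = 148.02°.
So θ = 16.0° or θ = 74.0°.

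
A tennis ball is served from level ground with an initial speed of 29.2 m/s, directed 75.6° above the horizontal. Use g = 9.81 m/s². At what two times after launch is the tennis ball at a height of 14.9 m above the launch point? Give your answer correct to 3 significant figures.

0.586 s and 5.18 s

v_y0 = 29.2 sin 75.6° = 28.28 m/s.
Set y = v_y0 t − ½ g t² = 14.9: 4.905 t² − 28.28 t + 14.9 = 0.
t = [28.28 ± √(799.8 − 292.3)] / 9.81 = (28.28 ± 22.53) / 9.81, giving t = 0.586 s or t = 5.18 s.
So the tennis ball is at 14.9 m at t = 0.586 s (rising) and t = 5.18 s (falling).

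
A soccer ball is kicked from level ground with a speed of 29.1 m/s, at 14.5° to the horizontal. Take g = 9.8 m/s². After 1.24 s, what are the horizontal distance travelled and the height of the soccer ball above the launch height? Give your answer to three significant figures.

v_x = 29.1 cos 14.5° = 28.17 m/s; v_y0 = 29.1 sin 14.5° = 7.286 m/s.
x = v_x t = 28.17 × 1.24 = 34.9 m.
y = v_y0 t − ½ g t² = 7.286×1.24 − 4.900×1.24² = 1.50 m.

x = 34.9 m, y = 1.50 m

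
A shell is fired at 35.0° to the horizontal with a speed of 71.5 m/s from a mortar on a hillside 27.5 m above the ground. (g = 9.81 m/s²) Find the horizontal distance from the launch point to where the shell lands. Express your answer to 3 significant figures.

526 m

Components: v_x = 71.5 cos 35.0° = 58.57 m/s, v_y = 71.5 sin 35.0° = 41.01 m/s.
Vertical: 0 = 27.5 + 41.01 t − ½(9.81) t² ⇒ 4.905 t² − 41.01 t − 27.5 = 0.
t = [41.01 + √(1682 + 539.6)] / 9.810 = 8.985 s.
Horizontal: R = v_x · t = 58.57 × 8.985 = 526 m.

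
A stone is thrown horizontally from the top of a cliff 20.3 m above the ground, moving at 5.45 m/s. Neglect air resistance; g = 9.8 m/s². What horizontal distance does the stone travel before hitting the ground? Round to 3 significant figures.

Initial vertical velocity is zero, so the fall time comes from h = ½ g t²: t = √(2 × 20.3 / 9.8) = 2.035 s.
Horizontal motion is uniform at 5.45 m/s, so x = 5.45 × 2.035 = 11.1 m.

11.1 m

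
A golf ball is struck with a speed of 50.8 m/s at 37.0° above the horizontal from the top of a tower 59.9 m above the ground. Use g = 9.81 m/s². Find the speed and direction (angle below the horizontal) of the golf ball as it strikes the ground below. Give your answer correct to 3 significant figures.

v_x = 50.8 cos 37.0° = 40.57 m/s (constant).
|v_y| at impact = √((30.57)² + 2×9.81×59.9) = 45.93 m/s.
Speed = √(40.57² + 45.93²) = 61.3 m/s; angle = arctan(45.93/40.57) = 48.5° below horizontal.

61.3 m/s at 48.5° below the horizontal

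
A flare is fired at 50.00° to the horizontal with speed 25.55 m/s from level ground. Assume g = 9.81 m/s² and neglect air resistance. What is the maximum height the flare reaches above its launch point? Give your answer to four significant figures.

Vertical component of launch velocity: v_y = 25.55 sin 50.00° = 19.572 m/s.
At the highest point the vertical velocity is zero, so v_y² = 2 g h_max.
h_max = (19.572)² / (2 × 9.81) = 383.06 / 19.62 = 19.52 m.

19.52 m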